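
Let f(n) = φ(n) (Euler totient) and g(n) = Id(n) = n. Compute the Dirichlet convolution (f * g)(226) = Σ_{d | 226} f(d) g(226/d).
(φ * Id)(226) = 675

Divisors of 226: [1, 2, 113, 226]. For each d | 226:
  d = 1: φ(1) · Id(226/1) = 1 · 226 = 226
  d = 2: φ(2) · Id(226/2) = 1 · 113 = 113
  d = 113: φ(113) · Id(226/113) = 112 · 2 = 224
  d = 226: φ(226) · Id(226/226) = 112 · 1 = 112
Summing: (φ * Id)(226) = 226 + 113 + 224 + 112 = 675.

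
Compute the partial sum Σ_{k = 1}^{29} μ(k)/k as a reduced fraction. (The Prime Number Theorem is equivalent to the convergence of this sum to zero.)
Σ μ(k)/k = 9246047/3234846615

Values of μ(k) for 1 ≤ k ≤ 29: μ(1) = 1, μ(2) = -1, μ(3) = -1, μ(5) = -1, μ(6) = 1, μ(7) = -1, μ(10) = 1, μ(11) = -1, μ(13) = -1, μ(14) = 1, μ(15) = 1, μ(17) = -1, μ(19) = -1, μ(21) = 1, μ(22) = 1, μ(23) = -1, μ(26) = 1, μ(29) = -1, with μ = 0 on non-squarefree integers. Summing μ(k)/k for k where μ(k) ≠ 0 gives 9246047/3234846615 ≈ 0.0029. (PNT ⟺ this sum → 0 as n → ∞.)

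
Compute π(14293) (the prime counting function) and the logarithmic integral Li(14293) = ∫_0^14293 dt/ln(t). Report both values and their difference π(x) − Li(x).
π(14293) = 1677;  Li(14293) ≈ 1702.92;  π(x) − Li(x) ≈ -25.92.

Direct count of primes ≤ 14293 gives π(14293) = 1677. Numerical evaluation of the logarithmic integral gives Li(14293) ≈ 1702.92. The difference π(x) − Li(x) ≈ -25.92 is typically negative for small/moderate x (Li(x) overestimates), though Littlewood's theorem shows this sign changes infinitely often.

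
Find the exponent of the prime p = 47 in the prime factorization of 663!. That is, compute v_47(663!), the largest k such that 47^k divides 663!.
v_47(663!) = 14

Legendre's formula: v_p(n!) = Σ_{k ≥ 1} ⌊n / p^k⌋. For p = 47, n = 663, the terms are:
  ⌊663/47^1⌋ = ⌊663/47⌋ = 14
(the next term ⌊663/47^2⌋ = 0, terminating the sum). Summing: v_47(663!) = 14 = 14.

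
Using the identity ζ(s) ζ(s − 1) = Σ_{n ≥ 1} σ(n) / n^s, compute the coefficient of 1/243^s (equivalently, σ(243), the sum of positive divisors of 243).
σ(243) = 364

In the product (Σ m^0/m^s)(Σ k / k^s) = Σ (Σ_{d | n} d) / n^s, the coefficient of 1/n^s is σ(n) = Σ_{d | n} d. For n = 243, divisors are [1, 3, 9, 27, 81, 243]; summing: σ(243) = 364.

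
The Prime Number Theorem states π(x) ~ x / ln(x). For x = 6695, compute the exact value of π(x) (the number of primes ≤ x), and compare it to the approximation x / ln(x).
π(6695) = 863;  x/ln(x) ≈ 760.01;  relative error ≈ 11.93%.

Directly count primes up to 6695: π(6695) = 863. The PNT approximation gives 6695/ln(6695) ≈ 6695/8.80912 ≈ 760.01. Relative error (π(x) − x/ln(x)) / π(x) ≈ 11.93%; the approximation is known to undercount slightly (Li(x) is a better estimate).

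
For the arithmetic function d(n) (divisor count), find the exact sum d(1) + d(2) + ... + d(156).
Σ_{n ≤ 156} d(n) = 820

Compute d(n) for each 1 ≤ n ≤ 156: d(1) = 1, d(2) = 2, d(3) = 2, d(4) = 3, d(5) = 2, d(6) = 4, d(7) = 2, d(8) = 4, d(9) = 3, d(10) = 4, d(11) = 2, d(12) = 6, d(13) = 2, d(14) = 4, d(15) = 4, d(16) = 5, d(17) = 2, d(18) = 6, d(19) = 2, d(20) = 6, d(21) = 4, d(22) = 4, d(23) = 2, d(24) = 8, d(25) = 3, d(26) = 4, d(27) = 4, d(28) = 6, d(29) = 2, d(30) = 8, d(31) = 2, d(32) = 6, d(33) = 4, d(34) = 4, d(35) = 4, d(36) = 9, d(37) = 2, d(38) = 4, d(39) = 4, d(40) = 8, d(41) = 2, d(42) = 8, d(43) = 2, d(44) = 6, d(45) = 6, d(46) = 4, d(47) = 2, d(48) = 10, d(49) = 3, d(50) = 6, d(51) = 4, d(52) = 6, d(53) = 2, d(54) = 8, d(55) = 4, d(56) = 8, d(57) = 4, d(58) = 4, d(59) = 2, d(60) = 12, d(61) = 2, d(62) = 4, d(63) = 6, d(64) = 7, d(65) = 4, d(66) = 8, d(67) = 2, d(68) = 6, d(69) = 4, d(70) = 8, d(71) = 2, d(72) = 12, d(73) = 2, d(74) = 4, d(75) = 6, d(76) = 6, d(77) = 4, d(78) = 8, d(79) = 2, d(80) = 10, d(81) = 5, d(82) = 4, d(83) = 2, d(84) = 12, d(85) = 4, d(86) = 4, d(87) = 4, d(88) = 8, d(89) = 2, d(90) = 12, d(91) = 4, d(92) = 6, d(93) = 4, d(94) = 4, d(95) = 4, d(96) = 12, d(97) = 2, d(98) = 6, d(99) = 6, d(100) = 9, d(101) = 2, d(102) = 8, d(103) = 2, d(104) = 8, d(105) = 8, d(106) = 4, d(107) = 2, d(108) = 12, d(109) = 2, d(110) = 8, d(111) = 4, d(112) = 10, d(113) = 2, d(114) = 8, d(115) = 4, d(116) = 6, d(117) = 6, d(118) = 4, d(119) = 4, d(120) = 16, d(121) = 3, d(122) = 4, d(123) = 4, d(124) = 6, d(125) = 4, d(126) = 12, d(127) = 2, d(128) = 8, d(129) = 4, d(130) = 8, d(131) = 2, d(132) = 12, d(133) = 4, d(134) = 4, d(135) = 8, d(136) = 8, d(137) = 2, d(138) = 8, d(139) = 2, d(140) = 12, d(141) = 4, d(142) = 4, d(143) = 4, d(144) = 15, d(145) = 4, d(146) = 4, d(147) = 6, d(148) = 6, d(149) = 2, d(150) = 12, d(151) = 2, d(152) = 8, d(153) = 6, d(154) = 8, d(155) = 4, d(156) = 12. Summing all 156 values: 820. (Dirichlet's divisor formula: Σ_{n ≤ x} d(n) = x ln(x) + (2γ − 1) x + O(√x). For x = 156, the asymptotic estimate is ≈ 811.87.)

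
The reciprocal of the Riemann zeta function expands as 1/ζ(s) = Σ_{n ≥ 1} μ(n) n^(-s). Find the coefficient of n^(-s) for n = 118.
μ(118) = 1

Factor n = 118 = 2 · 59. μ(n) = 0 if any exponent ≥ 2 (not squarefree); otherwise μ(n) = (−1)^{ω(n)} where ω(n) is the number of distinct prime factors. Applying: μ(118) = 1.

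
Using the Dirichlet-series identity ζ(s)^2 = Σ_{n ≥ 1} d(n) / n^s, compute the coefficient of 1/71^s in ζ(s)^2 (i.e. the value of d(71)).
d(71) = 2

ζ(s)^2 = (Σ 1/m^s)(Σ 1/k^s). The coefficient of 1/n^s in the product is the number of ordered pairs (m, k) with mk = n, which equals d(n). For n = 71, divisors are [1, 71], so d(71) = 2.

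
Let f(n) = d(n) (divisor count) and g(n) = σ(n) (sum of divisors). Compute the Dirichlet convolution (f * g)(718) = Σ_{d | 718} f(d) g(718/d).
(d * σ)(718) = 1810

Divisors of 718: [1, 2, 359, 718]. For each d | 718:
  d = 1: d(1) · σ(718/1) = 1 · 1080 = 1080
  d = 2: d(2) · σ(718/2) = 2 · 360 = 720
  d = 359: d(359) · σ(718/359) = 2 · 3 = 6
  d = 718: d(718) · σ(718/718) = 4 · 1 = 4
Summing: (d * σ)(718) = 1080 + 720 + 6 + 4 = 1810.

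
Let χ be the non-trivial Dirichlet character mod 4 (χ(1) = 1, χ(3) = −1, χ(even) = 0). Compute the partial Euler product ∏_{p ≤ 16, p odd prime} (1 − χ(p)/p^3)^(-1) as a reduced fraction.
∏ = 17910767875/18484721664

The odd primes p ≤ 16 are [3, 5, 7, 11, 13]. For each, χ(p) = 1 if p ≡ 1 mod 4, χ(p) = −1 if p ≡ 3 mod 4. Taking (1 − χ(p)/p^3)^(-1) = p^3/(p^3 − χ(p)): (1 − (-1)/3^3)^(-1) · (1 − (1)/5^3)^(-1) · (1 − (-1)/7^3)^(-1) · (1 − (-1)/11^3)^(-1) · (1 − (1)/13^3)^(-1) = 17910767875/18484721664.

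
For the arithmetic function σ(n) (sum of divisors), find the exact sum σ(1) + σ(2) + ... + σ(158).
Σ_{n ≤ 158} σ(n) = 20560

Compute σ(n) for each 1 ≤ n ≤ 158: σ(1) = 1, σ(2) = 3, σ(3) = 4, σ(4) = 7, σ(5) = 6, σ(6) = 12, σ(7) = 8, σ(8) = 15, σ(9) = 13, σ(10) = 18, σ(11) = 12, σ(12) = 28, σ(13) = 14, σ(14) = 24, σ(15) = 24, σ(16) = 31, σ(17) = 18, σ(18) = 39, σ(19) = 20, σ(20) = 42, σ(21) = 32, σ(22) = 36, σ(23) = 24, σ(24) = 60, σ(25) = 31, σ(26) = 42, σ(27) = 40, σ(28) = 56, σ(29) = 30, σ(30) = 72, σ(31) = 32, σ(32) = 63, σ(33) = 48, σ(34) = 54, σ(35) = 48, σ(36) = 91, σ(37) = 38, σ(38) = 60, σ(39) = 56, σ(40) = 90, σ(41) = 42, σ(42) = 96, σ(43) = 44, σ(44) = 84, σ(45) = 78, σ(46) = 72, σ(47) = 48, σ(48) = 124, σ(49) = 57, σ(50) = 93, σ(51) = 72, σ(52) = 98, σ(53) = 54, σ(54) = 120, σ(55) = 72, σ(56) = 120, σ(57) = 80, σ(58) = 90, σ(59) = 60, σ(60) = 168, σ(61) = 62, σ(62) = 96, σ(63) = 104, σ(64) = 127, σ(65) = 84, σ(66) = 144, σ(67) = 68, σ(68) = 126, σ(69) = 96, σ(70) = 144, σ(71) = 72, σ(72) = 195, σ(73) = 74, σ(74) = 114, σ(75) = 124, σ(76) = 140, σ(77) = 96, σ(78) = 168, σ(79) = 80, σ(80) = 186, σ(81) = 121, σ(82) = 126, σ(83) = 84, σ(84) = 224, σ(85) = 108, σ(86) = 132, σ(87) = 120, σ(88) = 180, σ(89) = 90, σ(90) = 234, σ(91) = 112, σ(92) = 168, σ(93) = 128, σ(94) = 144, σ(95) = 120, σ(96) = 252, σ(97) = 98, σ(98) = 171, σ(99) = 156, σ(100) = 217, σ(101) = 102, σ(102) = 216, σ(103) = 104, σ(104) = 210, σ(105) = 192, σ(106) = 162, σ(107) = 108, σ(108) = 280, σ(109) = 110, σ(110) = 216, σ(111) = 152, σ(112) = 248, σ(113) = 114, σ(114) = 240, σ(115) = 144, σ(116) = 210, σ(117) = 182, σ(118) = 180, σ(119) = 144, σ(120) = 360, σ(121) = 133, σ(122) = 186, σ(123) = 168, σ(124) = 224, σ(125) = 156, σ(126) = 312, σ(127) = 128, σ(128) = 255, σ(129) = 176, σ(130) = 252, σ(131) = 132, σ(132) = 336, σ(133) = 160, σ(134) = 204, σ(135) = 240, σ(136) = 270, σ(137) = 138, σ(138) = 288, σ(139) = 140, σ(140) = 336, σ(141) = 192, σ(142) = 216, σ(143) = 168, σ(144) = 403, σ(145) = 180, σ(146) = 222, σ(147) = 228, σ(148) = 266, σ(149) = 150, σ(150) = 372, σ(151) = 152, σ(152) = 300, σ(153) = 234, σ(154) = 288, σ(155) = 192, σ(156) = 392, σ(157) = 158, σ(158) = 240. Summing all 158 values: 20560. (Average order: Σ_{n ≤ x} σ(n) ~ (π²/12) x². For x = 158, (π²/12)·158² ≈ 20532.07.)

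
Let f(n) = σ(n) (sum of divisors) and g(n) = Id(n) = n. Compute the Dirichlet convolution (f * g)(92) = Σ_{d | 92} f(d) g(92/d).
(σ * Id)(92) = 799

Divisors of 92: [1, 2, 4, 23, 46, 92]. For each d | 92:
  d = 1: σ(1) · Id(92/1) = 1 · 92 = 92
  d = 2: σ(2) · Id(92/2) = 3 · 46 = 138
  d = 4: σ(4) · Id(92/4) = 7 · 23 = 161
  d = 23: σ(23) · Id(92/23) = 24 · 4 = 96
  d = 46: σ(46) · Id(92/46) = 72 · 2 = 144
  d = 92: σ(92) · Id(92/92) = 168 · 1 = 168
Summing: (σ * Id)(92) = 92 + 138 + 161 + 96 + 144 + 168 = 799.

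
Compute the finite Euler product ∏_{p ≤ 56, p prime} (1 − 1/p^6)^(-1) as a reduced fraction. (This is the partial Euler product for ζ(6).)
∏ = 16399916697843255011967930971578711261087839227653922144798329822985430357794635/16120340632419383592544649060829667066167081196619966516987203957241678930116608

The primes p ≤ 56 are [2, 3, 5, 7, 11, 13, 17, 19, 23, 29, 31, 37, 41, 43, 47, 53]. For each prime, (1 − 1/p^6)^(-1) = p^6 / (p^6 − 1). The product is (1 − 1/2^6)^(-1), (1 − 1/3^6)^(-1), (1 − 1/5^6)^(-1), (1 − 1/7^6)^(-1), (1 − 1/11^6)^(-1), (1 − 1/13^6)^(-1), (1 − 1/17^6)^(-1), (1 − 1/19^6)^(-1), (1 − 1/23^6)^(-1), (1 − 1/29^6)^(-1), (1 − 1/31^6)^(-1), (1 − 1/37^6)^(-1), (1 − 1/41^6)^(-1), (1 − 1/43^6)^(-1), (1 − 1/47^6)^(-1), (1 − 1/53^6)^(-1) = ∏ p^6 / (p^6 − 1) = 16399916697843255011967930971578711261087839227653922144798329822985430357794635/16120340632419383592544649060829667066167081196619966516987203957241678930116608.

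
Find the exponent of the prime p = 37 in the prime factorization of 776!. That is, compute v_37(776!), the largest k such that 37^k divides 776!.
v_37(776!) = 20

Legendre's formula: v_p(n!) = Σ_{k ≥ 1} ⌊n / p^k⌋. For p = 37, n = 776, the terms are:
  ⌊776/37^1⌋ = ⌊776/37⌋ = 20
(the next term ⌊776/37^2⌋ = 0, terminating the sum). Summing: v_37(776!) = 20 = 20.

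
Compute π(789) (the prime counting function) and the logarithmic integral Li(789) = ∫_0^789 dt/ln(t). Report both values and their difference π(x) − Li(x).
π(789) = 138;  Li(789) ≈ 146.55;  π(x) − Li(x) ≈ -8.55.

Direct count of primes ≤ 789 gives π(789) = 138. Numerical evaluation of the logarithmic integral gives Li(789) ≈ 146.55. The difference π(x) − Li(x) ≈ -8.55 is typically negative for small/moderate x (Li(x) overestimates), though Littlewood's theorem shows this sign changes infinitely often.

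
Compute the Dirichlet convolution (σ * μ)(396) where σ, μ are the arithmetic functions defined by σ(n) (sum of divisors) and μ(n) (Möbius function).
(σ * μ)(396) = 396

Divisors of 396: [1, 2, 3, 4, 6, 9, 11, 12, 18, 22, 33, 36, 44, 66, 99, 132, 198, 396]. For each d | 396:
  d = 1: σ(1) · μ(396/1) = 1 · 0 = 0
  d = 2: σ(2) · μ(396/2) = 3 · 0 = 0
  d = 3: σ(3) · μ(396/3) = 4 · 0 = 0
  d = 4: σ(4) · μ(396/4) = 7 · 0 = 0
  d = 6: σ(6) · μ(396/6) = 12 · -1 = -12
  d = 9: σ(9) · μ(396/9) = 13 · 0 = 0
  d = 11: σ(11) · μ(396/11) = 12 · 0 = 0
  d = 12: σ(12) · μ(396/12) = 28 · 1 = 28
  d = 18: σ(18) · μ(396/18) = 39 · 1 = 39
  d = 22: σ(22) · μ(396/22) = 36 · 0 = 0
  d = 33: σ(33) · μ(396/33) = 48 · 0 = 0
  d = 36: σ(36) · μ(396/36) = 91 · -1 = -91
  d = 44: σ(44) · μ(396/44) = 84 · 0 = 0
  d = 66: σ(66) · μ(396/66) = 144 · 1 = 144
  d = 99: σ(99) · μ(396/99) = 156 · 0 = 0
  d = 132: σ(132) · μ(396/132) = 336 · -1 = -336
  d = 198: σ(198) · μ(396/198) = 468 · -1 = -468
  d = 396: σ(396) · μ(396/396) = 1092 · 1 = 1092
Summing: (σ * μ)(396) = 0 + 0 + 0 + 0 + -12 + 0 + 0 + 28 + 39 + 0 + 0 + -91 + 0 + 144 + 0 + -336 + -468 + 1092 = 396.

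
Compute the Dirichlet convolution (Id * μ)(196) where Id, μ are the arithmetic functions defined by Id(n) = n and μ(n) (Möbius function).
(Id * μ)(196) = 84

Divisors of 196: [1, 2, 4, 7, 14, 28, 49, 98, 196]. For each d | 196:
  d = 1: Id(1) · μ(196/1) = 1 · 0 = 0
  d = 2: Id(2) · μ(196/2) = 2 · 0 = 0
  d = 4: Id(4) · μ(196/4) = 4 · 0 = 0
  d = 7: Id(7) · μ(196/7) = 7 · 0 = 0
  d = 14: Id(14) · μ(196/14) = 14 · 1 = 14
  d = 28: Id(28) · μ(196/28) = 28 · -1 = -28
  d = 49: Id(49) · μ(196/49) = 49 · 0 = 0
  d = 98: Id(98) · μ(196/98) = 98 · -1 = -98
  d = 196: Id(196) · μ(196/196) = 196 · 1 = 196
Summing: (Id * μ)(196) = 0 + 0 + 0 + 0 + 14 + -28 + 0 + -98 + 196 = 84.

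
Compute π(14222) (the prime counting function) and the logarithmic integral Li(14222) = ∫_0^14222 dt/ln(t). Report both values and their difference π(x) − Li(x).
π(14222) = 1672;  Li(14222) ≈ 1695.49;  π(x) − Li(x) ≈ -23.49.

Direct count of primes ≤ 14222 gives π(14222) = 1672. Numerical evaluation of the logarithmic integral gives Li(14222) ≈ 1695.49. The difference π(x) − Li(x) ≈ -23.49 is typically negative for small/moderate x (Li(x) overestimates), though Littlewood's theorem shows this sign changes infinitely often.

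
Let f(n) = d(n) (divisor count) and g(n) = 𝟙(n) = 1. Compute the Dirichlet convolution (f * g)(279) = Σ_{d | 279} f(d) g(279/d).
(d * 𝟙)(279) = 18

Divisors of 279: [1, 3, 9, 31, 93, 279]. For each d | 279:
  d = 1: d(1) · 𝟙(279/1) = 1 · 1 = 1
  d = 3: d(3) · 𝟙(279/3) = 2 · 1 = 2
  d = 9: d(9) · 𝟙(279/9) = 3 · 1 = 3
  d = 31: d(31) · 𝟙(279/31) = 2 · 1 = 2
  d = 93: d(93) · 𝟙(279/93) = 4 · 1 = 4
  d = 279: d(279) · 𝟙(279/279) = 6 · 1 = 6
Summing: (d * 𝟙)(279) = 1 + 2 + 3 + 2 + 4 + 6 = 18.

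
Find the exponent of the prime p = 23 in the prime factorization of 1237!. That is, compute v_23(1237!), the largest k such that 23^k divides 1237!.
v_23(1237!) = 55

Legendre's formula: v_p(n!) = Σ_{k ≥ 1} ⌊n / p^k⌋. For p = 23, n = 1237, the terms are:
  ⌊1237/23^1⌋ = ⌊1237/23⌋ = 53
  ⌊1237/23^2⌋ = ⌊1237/529⌋ = 2
(the next term ⌊1237/23^3⌋ = 0, terminating the sum). Summing: v_23(1237!) = 53 + 2 = 55.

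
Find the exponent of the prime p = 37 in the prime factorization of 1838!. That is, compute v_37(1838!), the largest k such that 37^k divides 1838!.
v_37(1838!) = 50

Legendre's formula: v_p(n!) = Σ_{k ≥ 1} ⌊n / p^k⌋. For p = 37, n = 1838, the terms are:
  ⌊1838/37^1⌋ = ⌊1838/37⌋ = 49
  ⌊1838/37^2⌋ = ⌊1838/1369⌋ = 1
(the next term ⌊1838/37^3⌋ = 0, terminating the sum). Summing: v_37(1838!) = 49 + 1 = 50.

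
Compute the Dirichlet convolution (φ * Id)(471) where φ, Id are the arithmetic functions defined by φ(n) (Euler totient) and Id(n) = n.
(φ * Id)(471) = 1565

Divisors of 471: [1, 3, 157, 471]. For each d | 471:
  d = 1: φ(1) · Id(471/1) = 1 · 471 = 471
  d = 3: φ(3) · Id(471/3) = 2 · 157 = 314
  d = 157: φ(157) · Id(471/157) = 156 · 3 = 468
  d = 471: φ(471) · Id(471/471) = 312 · 1 = 312
Summing: (φ * Id)(471) = 471 + 314 + 468 + 312 = 1565.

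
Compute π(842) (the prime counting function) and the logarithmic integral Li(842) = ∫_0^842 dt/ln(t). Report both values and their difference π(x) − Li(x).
π(842) = 146;  Li(842) ≈ 154.46;  π(x) − Li(x) ≈ -8.46.

Direct count of primes ≤ 842 gives π(842) = 146. Numerical evaluation of the logarithmic integral gives Li(842) ≈ 154.46. The difference π(x) − Li(x) ≈ -8.46 is typically negative for small/moderate x (Li(x) overestimates), though Littlewood's theorem shows this sign changes infinitely often.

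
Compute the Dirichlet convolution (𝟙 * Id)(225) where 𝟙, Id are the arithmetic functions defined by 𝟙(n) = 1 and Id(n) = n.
(𝟙 * Id)(225) = 403

Divisors of 225: [1, 3, 5, 9, 15, 25, 45, 75, 225]. For each d | 225:
  d = 1: 𝟙(1) · Id(225/1) = 1 · 225 = 225
  d = 3: 𝟙(3) · Id(225/3) = 1 · 75 = 75
  d = 5: 𝟙(5) · Id(225/5) = 1 · 45 = 45
  d = 9: 𝟙(9) · Id(225/9) = 1 · 25 = 25
  d = 15: 𝟙(15) · Id(225/15) = 1 · 15 = 15
  d = 25: 𝟙(25) · Id(225/25) = 1 · 9 = 9
  d = 45: 𝟙(45) · Id(225/45) = 1 · 5 = 5
  d = 75: 𝟙(75) · Id(225/75) = 1 · 3 = 3
  d = 225: 𝟙(225) · Id(225/225) = 1 · 1 = 1
Summing: (𝟙 * Id)(225) = 225 + 75 + 45 + 25 + 15 + 9 + 5 + 3 + 1 = 403.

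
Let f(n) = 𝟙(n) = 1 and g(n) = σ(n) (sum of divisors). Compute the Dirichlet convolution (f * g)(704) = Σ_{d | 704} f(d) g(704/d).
(𝟙 * σ)(704) = 3211

Divisors of 704: [1, 2, 4, 8, 11, 16, 22, 32, 44, 64, 88, 176, 352, 704]. For each d | 704:
  d = 1: 𝟙(1) · σ(704/1) = 1 · 1524 = 1524
  d = 2: 𝟙(2) · σ(704/2) = 1 · 756 = 756
  d = 4: 𝟙(4) · σ(704/4) = 1 · 372 = 372
  d = 8: 𝟙(8) · σ(704/8) = 1 · 180 = 180
  d = 11: 𝟙(11) · σ(704/11) = 1 · 127 = 127
  d = 16: 𝟙(16) · σ(704/16) = 1 · 84 = 84
  d = 22: 𝟙(22) · σ(704/22) = 1 · 63 = 63
  d = 32: 𝟙(32) · σ(704/32) = 1 · 36 = 36
  d = 44: 𝟙(44) · σ(704/44) = 1 · 31 = 31
  d = 64: 𝟙(64) · σ(704/64) = 1 · 12 = 12
  d = 88: 𝟙(88) · σ(704/88) = 1 · 15 = 15
  d = 176: 𝟙(176) · σ(704/176) = 1 · 7 = 7
  d = 352: 𝟙(352) · σ(704/352) = 1 · 3 = 3
  d = 704: 𝟙(704) · σ(704/704) = 1 · 1 = 1
Summing: (𝟙 * σ)(704) = 1524 + 756 + 372 + 180 + 127 + 84 + 63 + 36 + 31 + 12 + 15 + 7 + 3 + 1 = 3211.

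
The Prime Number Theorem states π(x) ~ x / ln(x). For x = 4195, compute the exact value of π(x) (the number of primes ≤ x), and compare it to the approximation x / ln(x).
π(4195) = 574;  x/ln(x) ≈ 502.90;  relative error ≈ 12.39%.

Directly count primes up to 4195: π(4195) = 574. The PNT approximation gives 4195/ln(4195) ≈ 4195/8.34165 ≈ 502.90. Relative error (π(x) − x/ln(x)) / π(x) ≈ 12.39%; the approximation is known to undercount slightly (Li(x) is a better estimate).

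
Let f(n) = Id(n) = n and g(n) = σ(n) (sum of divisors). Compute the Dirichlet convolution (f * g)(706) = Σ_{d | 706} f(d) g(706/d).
(Id * σ)(706) = 3535

Divisors of 706: [1, 2, 353, 706]. For each d | 706:
  d = 1: Id(1) · σ(706/1) = 1 · 1062 = 1062
  d = 2: Id(2) · σ(706/2) = 2 · 354 = 708
  d = 353: Id(353) · σ(706/353) = 353 · 3 = 1059
  d = 706: Id(706) · σ(706/706) = 706 · 1 = 706
Summing: (Id * σ)(706) = 1062 + 708 + 1059 + 706 = 3535.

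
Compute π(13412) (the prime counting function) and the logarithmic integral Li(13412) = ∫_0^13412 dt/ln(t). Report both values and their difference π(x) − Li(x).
π(13412) = 1590;  Li(13412) ≈ 1610.53;  π(x) − Li(x) ≈ -20.53.

Direct count of primes ≤ 13412 gives π(13412) = 1590. Numerical evaluation of the logarithmic integral gives Li(13412) ≈ 1610.53. The difference π(x) − Li(x) ≈ -20.53 is typically negative for small/moderate x (Li(x) overestimates), though Littlewood's theorem shows this sign changes infinitely often.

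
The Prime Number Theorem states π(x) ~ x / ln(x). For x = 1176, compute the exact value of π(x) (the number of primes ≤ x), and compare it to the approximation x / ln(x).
π(1176) = 193;  x/ln(x) ≈ 166.34;  relative error ≈ 13.81%.

Directly count primes up to 1176: π(1176) = 193. The PNT approximation gives 1176/ln(1176) ≈ 1176/7.06987 ≈ 166.34. Relative error (π(x) − x/ln(x)) / π(x) ≈ 13.81%; the approximation is known to undercount slightly (Li(x) is a better estimate).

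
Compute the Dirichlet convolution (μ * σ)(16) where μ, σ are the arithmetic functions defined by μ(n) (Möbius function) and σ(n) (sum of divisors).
(μ * σ)(16) = 16

Divisors of 16: [1, 2, 4, 8, 16]. For each d | 16:
  d = 1: μ(1) · σ(16/1) = 1 · 31 = 31
  d = 2: μ(2) · σ(16/2) = -1 · 15 = -15
  d = 4: μ(4) · σ(16/4) = 0 · 7 = 0
  d = 8: μ(8) · σ(16/8) = 0 · 3 = 0
  d = 16: μ(16) · σ(16/16) = 0 · 1 = 0
Summing: (μ * σ)(16) = 31 + -15 + 0 + 0 + 0 = 16.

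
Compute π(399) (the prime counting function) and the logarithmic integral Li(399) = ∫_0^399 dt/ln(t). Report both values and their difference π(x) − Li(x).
π(399) = 78;  Li(399) ≈ 85.25;  π(x) − Li(x) ≈ -7.25.

Direct count of primes ≤ 399 gives π(399) = 78. Numerical evaluation of the logarithmic integral gives Li(399) ≈ 85.25. The difference π(x) − Li(x) ≈ -7.25 is typically negative for small/moderate x (Li(x) overestimates), though Littlewood's theorem shows this sign changes infinitely often.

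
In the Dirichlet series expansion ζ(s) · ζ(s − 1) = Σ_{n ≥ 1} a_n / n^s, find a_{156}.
σ(156) = 392

In the product (Σ m^0/m^s)(Σ k / k^s) = Σ (Σ_{d | n} d) / n^s, the coefficient of 1/n^s is σ(n) = Σ_{d | n} d. For n = 156, divisors are [1, 2, 3, 4, 6, 12, 13, 26, 39, 52, 78, 156]; summing: σ(156) = 392.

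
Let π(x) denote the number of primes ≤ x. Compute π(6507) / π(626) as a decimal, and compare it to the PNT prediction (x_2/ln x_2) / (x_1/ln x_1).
π(6507)/π(626) = 842/114 ≈ 7.3860;  PNT prediction ≈ 7.6229.

π(626) = 114 and π(6507) = 842, so π(6507)/π(626) ≈ 7.3860. The PNT-predicted ratio is (6507/ln(6507)) / (626/ln(626)) ≈ 7.6229. The two agree to within a few percent, as expected.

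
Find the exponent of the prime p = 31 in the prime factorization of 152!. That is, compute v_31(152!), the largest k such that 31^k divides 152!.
v_31(152!) = 4

Legendre's formula: v_p(n!) = Σ_{k ≥ 1} ⌊n / p^k⌋. For p = 31, n = 152, the terms are:
  ⌊152/31^1⌋ = ⌊152/31⌋ = 4
(the next term ⌊152/31^2⌋ = 0, terminating the sum). Summing: v_31(152!) = 4 = 4.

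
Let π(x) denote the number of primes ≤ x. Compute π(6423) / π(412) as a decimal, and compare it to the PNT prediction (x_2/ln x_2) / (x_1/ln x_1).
π(6423)/π(412) = 835/80 ≈ 10.4375;  PNT prediction ≈ 10.7060.

π(412) = 80 and π(6423) = 835, so π(6423)/π(412) ≈ 10.4375. The PNT-predicted ratio is (6423/ln(6423)) / (412/ln(412)) ≈ 10.7060. The two agree to within a few percent, as expected.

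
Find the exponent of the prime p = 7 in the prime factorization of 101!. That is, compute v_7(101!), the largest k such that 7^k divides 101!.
v_7(101!) = 16

Legendre's formula: v_p(n!) = Σ_{k ≥ 1} ⌊n / p^k⌋. For p = 7, n = 101, the terms are:
  ⌊101/7^1⌋ = ⌊101/7⌋ = 14
  ⌊101/7^2⌋ = ⌊101/49⌋ = 2
(the next term ⌊101/7^3⌋ = 0, terminating the sum). Summing: v_7(101!) = 14 + 2 = 16.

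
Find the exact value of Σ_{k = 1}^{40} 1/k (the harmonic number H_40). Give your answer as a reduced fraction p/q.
H_40 = 2078178381193813/485721041551200

Direct summation: H_40 = 1 + 1/2 + ... + 1/40. The least common denominator is lcm(1, ..., 40) = 5342931457063200; over this denominator the numerator is 5342931457063200 + 2671465728531600 + 1780977152354400 + 1335732864265800 + 1068586291412640 + 890488576177200 + 763275922437600 + 667866432132900 + 593659050784800 + 534293145706320 + 485721041551200 + 445244288088600 + 410994727466400 + 381637961218800 + 356195430470880 + 333933216066450 + 314290085709600 + 296829525392400 + 281206918792800 + 267146572853160 + 254425307479200 + 242860520775600 + 232301367698400 + 222622144044300 + 213717258282528 + 205497363733200 + 197886350261600 + 190818980609400 + 184239015760800 + 178097715235440 + 172352627647200 + 166966608033225 + 161907013850400 + 157145042854800 + 152655184487520 + 148414762696200 + 144403552893600 + 140603459396400 + 136998242488800 + 133573286426580 = 22859962193131943, so H_40 = 22859962193131943/5342931457063200; reducing by gcd(22859962193131943, 5342931457063200) = 11 gives 2078178381193813/485721041551200 ≈ 4.27854. (The PNT-adjacent estimate ln(40) + γ ≈ 4.26610 matches within O(1/n).)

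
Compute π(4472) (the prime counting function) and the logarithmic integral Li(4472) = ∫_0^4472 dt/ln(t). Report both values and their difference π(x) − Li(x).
π(4472) = 607;  Li(4472) ≈ 621.89;  π(x) − Li(x) ≈ -14.89.

Direct count of primes ≤ 4472 gives π(4472) = 607. Numerical evaluation of the logarithmic integral gives Li(4472) ≈ 621.89. The difference π(x) − Li(x) ≈ -14.89 is typically negative for small/moderate x (Li(x) overestimates), though Littlewood's theorem shows this sign changes infinitely often.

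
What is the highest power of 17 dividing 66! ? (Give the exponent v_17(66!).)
v_17(66!) = 3

Legendre's formula: v_p(n!) = Σ_{k ≥ 1} ⌊n / p^k⌋. For p = 17, n = 66, the terms are:
  ⌊66/17^1⌋ = ⌊66/17⌋ = 3
(the next term ⌊66/17^2⌋ = 0, terminating the sum). Summing: v_17(66!) = 3 = 3.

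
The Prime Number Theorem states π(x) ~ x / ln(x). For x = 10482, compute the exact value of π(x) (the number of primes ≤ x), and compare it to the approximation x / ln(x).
π(10482) = 1282;  x/ln(x) ≈ 1132.28;  relative error ≈ 11.68%.

Directly count primes up to 10482: π(10482) = 1282. The PNT approximation gives 10482/ln(10482) ≈ 10482/9.25741 ≈ 1132.28. Relative error (π(x) − x/ln(x)) / π(x) ≈ 11.68%; the approximation is known to undercount slightly (Li(x) is a better estimate).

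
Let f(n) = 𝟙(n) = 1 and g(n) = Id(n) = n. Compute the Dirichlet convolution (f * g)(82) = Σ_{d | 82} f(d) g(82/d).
(𝟙 * Id)(82) = 126

Divisors of 82: [1, 2, 41, 82]. For each d | 82:
  d = 1: 𝟙(1) · Id(82/1) = 1 · 82 = 82
  d = 2: 𝟙(2) · Id(82/2) = 1 · 41 = 41
  d = 41: 𝟙(41) · Id(82/41) = 1 · 2 = 2
  d = 82: 𝟙(82) · Id(82/82) = 1 · 1 = 1
Summing: (𝟙 * Id)(82) = 82 + 41 + 2 + 1 = 126.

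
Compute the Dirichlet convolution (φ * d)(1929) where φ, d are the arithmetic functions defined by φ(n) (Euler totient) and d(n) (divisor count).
(φ * d)(1929) = 2576

Divisors of 1929: [1, 3, 643, 1929]. For each d | 1929:
  d = 1: φ(1) · d(1929/1) = 1 · 4 = 4
  d = 3: φ(3) · d(1929/3) = 2 · 2 = 4
  d = 643: φ(643) · d(1929/643) = 642 · 2 = 1284
  d = 1929: φ(1929) · d(1929/1929) = 1284 · 1 = 1284
Summing: (φ * d)(1929) = 4 + 4 + 1284 + 1284 = 2576.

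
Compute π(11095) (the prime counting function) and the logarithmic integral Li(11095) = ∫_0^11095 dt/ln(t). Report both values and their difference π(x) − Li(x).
π(11095) = 1345;  Li(11095) ≈ 1364.35;  π(x) − Li(x) ≈ -19.35.

Direct count of primes ≤ 11095 gives π(11095) = 1345. Numerical evaluation of the logarithmic integral gives Li(11095) ≈ 1364.35. The difference π(x) − Li(x) ≈ -19.35 is typically negative for small/moderate x (Li(x) overestimates), though Littlewood's theorem shows this sign changes infinitely often.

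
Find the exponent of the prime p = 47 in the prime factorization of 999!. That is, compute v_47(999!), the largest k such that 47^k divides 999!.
v_47(999!) = 21

Legendre's formula: v_p(n!) = Σ_{k ≥ 1} ⌊n / p^k⌋. For p = 47, n = 999, the terms are:
  ⌊999/47^1⌋ = ⌊999/47⌋ = 21
(the next term ⌊999/47^2⌋ = 0, terminating the sum). Summing: v_47(999!) = 21 = 21.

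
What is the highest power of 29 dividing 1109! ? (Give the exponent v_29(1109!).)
v_29(1109!) = 39

Legendre's formula: v_p(n!) = Σ_{k ≥ 1} ⌊n / p^k⌋. For p = 29, n = 1109, the terms are:
  ⌊1109/29^1⌋ = ⌊1109/29⌋ = 38
  ⌊1109/29^2⌋ = ⌊1109/841⌋ = 1
(the next term ⌊1109/29^3⌋ = 0, terminating the sum). Summing: v_29(1109!) = 38 + 1 = 39.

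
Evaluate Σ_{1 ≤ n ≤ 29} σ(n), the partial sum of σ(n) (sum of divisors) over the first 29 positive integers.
Σ_{n ≤ 29} σ(n) = 690

Compute σ(n) for each 1 ≤ n ≤ 29: σ(1) = 1, σ(2) = 3, σ(3) = 4, σ(4) = 7, σ(5) = 6, σ(6) = 12, σ(7) = 8, σ(8) = 15, σ(9) = 13, σ(10) = 18, σ(11) = 12, σ(12) = 28, σ(13) = 14, σ(14) = 24, σ(15) = 24, σ(16) = 31, σ(17) = 18, σ(18) = 39, σ(19) = 20, σ(20) = 42, σ(21) = 32, σ(22) = 36, σ(23) = 24, σ(24) = 60, σ(25) = 31, σ(26) = 42, σ(27) = 40, σ(28) = 56, σ(29) = 30. Summing all 29 values: 690. (Average order: Σ_{n ≤ x} σ(n) ~ (π²/12) x². For x = 29, (π²/12)·29² ≈ 691.69.)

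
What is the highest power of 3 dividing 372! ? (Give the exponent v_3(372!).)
v_3(372!) = 183

Legendre's formula: v_p(n!) = Σ_{k ≥ 1} ⌊n / p^k⌋. For p = 3, n = 372, the terms are:
  ⌊372/3^1⌋ = ⌊372/3⌋ = 124
  ⌊372/3^2⌋ = ⌊372/9⌋ = 41
  ⌊372/3^3⌋ = ⌊372/27⌋ = 13
  ⌊372/3^4⌋ = ⌊372/81⌋ = 4
  ⌊372/3^5⌋ = ⌊372/243⌋ = 1
(the next term ⌊372/3^6⌋ = 0, terminating the sum). Summing: v_3(372!) = 124 + 41 + 13 + 4 + 1 = 183.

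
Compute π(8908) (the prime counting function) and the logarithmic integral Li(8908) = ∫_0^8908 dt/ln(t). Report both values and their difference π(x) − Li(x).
π(8908) = 1108;  Li(8908) ≈ 1126.84;  π(x) − Li(x) ≈ -18.84.

Direct count of primes ≤ 8908 gives π(8908) = 1108. Numerical evaluation of the logarithmic integral gives Li(8908) ≈ 1126.84. The difference π(x) − Li(x) ≈ -18.84 is typically negative for small/moderate x (Li(x) overestimates), though Littlewood's theorem shows this sign changes infinitely often.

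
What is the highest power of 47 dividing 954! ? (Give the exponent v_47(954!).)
v_47(954!) = 20

Legendre's formula: v_p(n!) = Σ_{k ≥ 1} ⌊n / p^k⌋. For p = 47, n = 954, the terms are:
  ⌊954/47^1⌋ = ⌊954/47⌋ = 20
(the next term ⌊954/47^2⌋ = 0, terminating the sum). Summing: v_47(954!) = 20 = 20.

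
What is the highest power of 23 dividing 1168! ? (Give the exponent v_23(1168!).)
v_23(1168!) = 52

Legendre's formula: v_p(n!) = Σ_{k ≥ 1} ⌊n / p^k⌋. For p = 23, n = 1168, the terms are:
  ⌊1168/23^1⌋ = ⌊1168/23⌋ = 50
  ⌊1168/23^2⌋ = ⌊1168/529⌋ = 2
(the next term ⌊1168/23^3⌋ = 0, terminating the sum). Summing: v_23(1168!) = 50 + 2 = 52.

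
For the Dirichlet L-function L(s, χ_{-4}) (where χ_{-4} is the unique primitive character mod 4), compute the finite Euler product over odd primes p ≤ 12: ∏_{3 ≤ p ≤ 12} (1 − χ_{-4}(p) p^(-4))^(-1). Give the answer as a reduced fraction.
∏ = 593207566875/599860952704

The odd primes p ≤ 12 are [3, 5, 7, 11]. For each, χ(p) = 1 if p ≡ 1 mod 4, χ(p) = −1 if p ≡ 3 mod 4. Taking (1 − χ(p)/p^4)^(-1) = p^4/(p^4 − χ(p)): (1 − (-1)/3^4)^(-1) · (1 − (1)/5^4)^(-1) · (1 − (-1)/7^4)^(-1) · (1 − (-1)/11^4)^(-1) = 593207566875/599860952704.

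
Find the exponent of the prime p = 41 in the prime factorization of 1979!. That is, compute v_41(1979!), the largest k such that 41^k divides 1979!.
v_41(1979!) = 49

Legendre's formula: v_p(n!) = Σ_{k ≥ 1} ⌊n / p^k⌋. For p = 41, n = 1979, the terms are:
  ⌊1979/41^1⌋ = ⌊1979/41⌋ = 48
  ⌊1979/41^2⌋ = ⌊1979/1681⌋ = 1
(the next term ⌊1979/41^3⌋ = 0, terminating the sum). Summing: v_41(1979!) = 48 + 1 = 49.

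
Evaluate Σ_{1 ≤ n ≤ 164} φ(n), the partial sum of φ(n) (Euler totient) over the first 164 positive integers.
Σ_{n ≤ 164} φ(n) = 8234

Compute φ(n) for each 1 ≤ n ≤ 164: φ(1) = 1, φ(2) = 1, φ(3) = 2, φ(4) = 2, φ(5) = 4, φ(6) = 2, φ(7) = 6, φ(8) = 4, φ(9) = 6, φ(10) = 4, φ(11) = 10, φ(12) = 4, φ(13) = 12, φ(14) = 6, φ(15) = 8, φ(16) = 8, φ(17) = 16, φ(18) = 6, φ(19) = 18, φ(20) = 8, φ(21) = 12, φ(22) = 10, φ(23) = 22, φ(24) = 8, φ(25) = 20, φ(26) = 12, φ(27) = 18, φ(28) = 12, φ(29) = 28, φ(30) = 8, φ(31) = 30, φ(32) = 16, φ(33) = 20, φ(34) = 16, φ(35) = 24, φ(36) = 12, φ(37) = 36, φ(38) = 18, φ(39) = 24, φ(40) = 16, φ(41) = 40, φ(42) = 12, φ(43) = 42, φ(44) = 20, φ(45) = 24, φ(46) = 22, φ(47) = 46, φ(48) = 16, φ(49) = 42, φ(50) = 20, φ(51) = 32, φ(52) = 24, φ(53) = 52, φ(54) = 18, φ(55) = 40, φ(56) = 24, φ(57) = 36, φ(58) = 28, φ(59) = 58, φ(60) = 16, φ(61) = 60, φ(62) = 30, φ(63) = 36, φ(64) = 32, φ(65) = 48, φ(66) = 20, φ(67) = 66, φ(68) = 32, φ(69) = 44, φ(70) = 24, φ(71) = 70, φ(72) = 24, φ(73) = 72, φ(74) = 36, φ(75) = 40, φ(76) = 36, φ(77) = 60, φ(78) = 24, φ(79) = 78, φ(80) = 32, φ(81) = 54, φ(82) = 40, φ(83) = 82, φ(84) = 24, φ(85) = 64, φ(86) = 42, φ(87) = 56, φ(88) = 40, φ(89) = 88, φ(90) = 24, φ(91) = 72, φ(92) = 44, φ(93) = 60, φ(94) = 46, φ(95) = 72, φ(96) = 32, φ(97) = 96, φ(98) = 42, φ(99) = 60, φ(100) = 40, φ(101) = 100, φ(102) = 32, φ(103) = 102, φ(104) = 48, φ(105) = 48, φ(106) = 52, φ(107) = 106, φ(108) = 36, φ(109) = 108, φ(110) = 40, φ(111) = 72, φ(112) = 48, φ(113) = 112, φ(114) = 36, φ(115) = 88, φ(116) = 56, φ(117) = 72, φ(118) = 58, φ(119) = 96, φ(120) = 32, φ(121) = 110, φ(122) = 60, φ(123) = 80, φ(124) = 60, φ(125) = 100, φ(126) = 36, φ(127) = 126, φ(128) = 64, φ(129) = 84, φ(130) = 48, φ(131) = 130, φ(132) = 40, φ(133) = 108, φ(134) = 66, φ(135) = 72, φ(136) = 64, φ(137) = 136, φ(138) = 44, φ(139) = 138, φ(140) = 48, φ(141) = 92, φ(142) = 70, φ(143) = 120, φ(144) = 48, φ(145) = 112, φ(146) = 72, φ(147) = 84, φ(148) = 72, φ(149) = 148, φ(150) = 40, φ(151) = 150, φ(152) = 72, φ(153) = 96, φ(154) = 60, φ(155) = 120, φ(156) = 48, φ(157) = 156, φ(158) = 78, φ(159) = 104, φ(160) = 64, φ(161) = 132, φ(162) = 54, φ(163) = 162, φ(164) = 80. Summing all 164 values: 8234. (Average order: Σ_{n ≤ x} φ(n) ~ (3/π²) x². For x = 164, (3/π²)·164² ≈ 8175.40.)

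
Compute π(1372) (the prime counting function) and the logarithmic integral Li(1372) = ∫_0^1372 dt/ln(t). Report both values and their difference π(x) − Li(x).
π(1372) = 219;  Li(1372) ≈ 230.20;  π(x) − Li(x) ≈ -11.20.

Direct count of primes ≤ 1372 gives π(1372) = 219. Numerical evaluation of the logarithmic integral gives Li(1372) ≈ 230.20. The difference π(x) − Li(x) ≈ -11.20 is typically negative for small/moderate x (Li(x) overestimates), though Littlewood's theorem shows this sign changes infinitely often.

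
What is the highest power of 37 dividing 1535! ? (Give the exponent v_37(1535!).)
v_37(1535!) = 42

Legendre's formula: v_p(n!) = Σ_{k ≥ 1} ⌊n / p^k⌋. For p = 37, n = 1535, the terms are:
  ⌊1535/37^1⌋ = ⌊1535/37⌋ = 41
  ⌊1535/37^2⌋ = ⌊1535/1369⌋ = 1
(the next term ⌊1535/37^3⌋ = 0, terminating the sum). Summing: v_37(1535!) = 41 + 1 = 42.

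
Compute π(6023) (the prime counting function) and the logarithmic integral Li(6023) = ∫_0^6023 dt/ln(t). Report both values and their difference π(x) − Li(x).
π(6023) = 785;  Li(6023) ≈ 803.06;  π(x) − Li(x) ≈ -18.06.

Direct count of primes ≤ 6023 gives π(6023) = 785. Numerical evaluation of the logarithmic integral gives Li(6023) ≈ 803.06. The difference π(x) − Li(x) ≈ -18.06 is typically negative for small/moderate x (Li(x) overestimates), though Littlewood's theorem shows this sign changes infinitely often.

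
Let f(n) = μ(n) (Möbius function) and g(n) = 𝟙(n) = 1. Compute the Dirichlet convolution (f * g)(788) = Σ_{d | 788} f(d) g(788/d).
(μ * 𝟙)(788) = 0

Divisors of 788: [1, 2, 4, 197, 394, 788]. For each d | 788:
  d = 1: μ(1) · 𝟙(788/1) = 1 · 1 = 1
  d = 2: μ(2) · 𝟙(788/2) = -1 · 1 = -1
  d = 4: μ(4) · 𝟙(788/4) = 0 · 1 = 0
  d = 197: μ(197) · 𝟙(788/197) = -1 · 1 = -1
  d = 394: μ(394) · 𝟙(788/394) = 1 · 1 = 1
  d = 788: μ(788) · 𝟙(788/788) = 0 · 1 = 0
Summing: (μ * 𝟙)(788) = 1 + -1 + 0 + -1 + 1 + 0 = 0.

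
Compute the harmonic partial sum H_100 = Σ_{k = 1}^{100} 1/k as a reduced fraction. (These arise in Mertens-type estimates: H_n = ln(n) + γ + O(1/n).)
H_100 = 14466636279520351160221518043104131447711/2788815009188499086581352357412492142272

Direct summation: H_100 = 1 + 1/2 + ... + 1/100. The least common denominator is lcm(1, ..., 100) = 69720375229712477164533808935312303556800; over this denominator the numerator is 69720375229712477164533808935312303556800 + 34860187614856238582266904467656151778400 + 23240125076570825721511269645104101185600 + 17430093807428119291133452233828075889200 + 13944075045942495432906761787062460711360 + 11620062538285412860755634822552050592800 + 9960053604244639594933401276473186222400 + 8715046903714059645566726116914037944600 + 7746708358856941907170423215034700395200 + 6972037522971247716453380893531230355680 + 6338215929973861560412164448664754868800 + 5810031269142706430377817411276025296400 + 5363105786900959781887216071947100273600 + 4980026802122319797466700638236593111200 + 4648025015314165144302253929020820237120 + 4357523451857029822783363058457018972300 + 4101198542924263362619635819724253150400 + 3873354179428470953585211607517350197600 + 3669493433142761956028095207121700187200 + 3486018761485623858226690446765615177840 + 3320017868081546531644467092157728740800 + 3169107964986930780206082224332377434400 + 3031320662161412050631904736317926241600 + 2905015634571353215188908705638012648200 + 2788815009188499086581352357412492142272 + 2681552893450479890943608035973550136800 + 2582236119618980635723474405011566798400 + 2490013401061159898733350319118296555600 + 2404150869990085419466683066734907019200 + 2324012507657082572151126964510410118560 + 2249044362248789585952703514042332372800 + 2178761725928514911391681529228509486150 + 2112738643324620520137388149554918289600 + 2050599271462131681309817909862126575200 + 1992010720848927918986680255294637244480 + 1936677089714235476792605803758675098800 + 1884334465667904788230643484738170366400 + 1834746716571380978014047603560850093600 + 1787701928966986593962405357315700091200 + 1743009380742811929113345223382807588920 + 1700496956822255540598385583788104964800 + 1660008934040773265822233546078864370400 + 1621404075109592492198460672914239617600 + 1584553982493465390103041112166188717200 + 1549341671771388381434084643006940079040 + 1515660331080706025315952368158963120800 + 1483412238930052705628378913517283054400 + 1452507817285676607594454352819006324100 + 1422864800606377084990485896639026603200 + 1394407504594249543290676178706246071136 + 1367066180974754454206545273241417716800 + 1340776446725239945471804017986775068400 + 1315478777919103342727052998779477425600 + 1291118059809490317861737202505783399200 + 1267643185994772312082432889732950973760 + 1245006700530579949366675159559148277800 + 1223164477714253985342698402373900062400 + 1202075434995042709733341533367453509600 + 1181701275079872494314132354835801755200 + 1162006253828541286075563482255205059280 + 1142956970978893068271046048119873828800 + 1124522181124394792976351757021166186400 + 1106672622693848843881489030719242913600 + 1089380862964257455695840764614254743075 + 1072621157380191956377443214389420054720 + 1056369321662310260068694074777459144800 + 1040602615368842942754235954258392590400 + 1025299635731065840654908954931063287600 + 1010440220720470683543968245439308747200 + 996005360424463959493340127647318622240 + 981977115911443340345546604722708500800 + 968338544857117738396302901879337549400 + 955073633283732563897723410072771281600 + 942167232833952394115321742369085183200 + 929605003062833028860450785804164047424 + 917373358285690489007023801780425046800 + 905459418567694508630309206952107838400 + 893850964483493296981202678657850045600 + 882536395312816166639668467535598779200 + 871504690371405964556672611691403794460 + 860745373206326878574491468337188932800 + 850248478411127770299192791894052482400 + 840004520839909363428118179943521729600 + 830004467020386632911116773039432185200 + 820239708584852672523927163944850630080 + 810702037554796246099230336457119808800 + 801383623330028473155561022244969006400 + 792276991246732695051520556083094358600 + 783375002581039069264424819497891051200 + 774670835885694190717042321503470039520 + 766157969557279968841030867421014324800 + 757830165540353012657976184079481560400 + 749681454082929861984234504680777457600 + 741706119465026352814189456758641527200 + 733898686628552391205619041424340037440 + 726253908642838303797227176409503162050 + 718766754945489455304472257065075294400 + 711432400303188542495242948319513301600 + 704246214441540173379129383184972763200 + 697203752297124771645338089353123035568 = 361665906988008779005537951077603286192775, so H_100 = 361665906988008779005537951077603286192775/69720375229712477164533808935312303556800; reducing by gcd(361665906988008779005537951077603286192775, 69720375229712477164533808935312303556800) = 25 gives 14466636279520351160221518043104131447711/2788815009188499086581352357412492142272 ≈ 5.18738. (The PNT-adjacent estimate ln(100) + γ ≈ 5.18239 matches within O(1/n).)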